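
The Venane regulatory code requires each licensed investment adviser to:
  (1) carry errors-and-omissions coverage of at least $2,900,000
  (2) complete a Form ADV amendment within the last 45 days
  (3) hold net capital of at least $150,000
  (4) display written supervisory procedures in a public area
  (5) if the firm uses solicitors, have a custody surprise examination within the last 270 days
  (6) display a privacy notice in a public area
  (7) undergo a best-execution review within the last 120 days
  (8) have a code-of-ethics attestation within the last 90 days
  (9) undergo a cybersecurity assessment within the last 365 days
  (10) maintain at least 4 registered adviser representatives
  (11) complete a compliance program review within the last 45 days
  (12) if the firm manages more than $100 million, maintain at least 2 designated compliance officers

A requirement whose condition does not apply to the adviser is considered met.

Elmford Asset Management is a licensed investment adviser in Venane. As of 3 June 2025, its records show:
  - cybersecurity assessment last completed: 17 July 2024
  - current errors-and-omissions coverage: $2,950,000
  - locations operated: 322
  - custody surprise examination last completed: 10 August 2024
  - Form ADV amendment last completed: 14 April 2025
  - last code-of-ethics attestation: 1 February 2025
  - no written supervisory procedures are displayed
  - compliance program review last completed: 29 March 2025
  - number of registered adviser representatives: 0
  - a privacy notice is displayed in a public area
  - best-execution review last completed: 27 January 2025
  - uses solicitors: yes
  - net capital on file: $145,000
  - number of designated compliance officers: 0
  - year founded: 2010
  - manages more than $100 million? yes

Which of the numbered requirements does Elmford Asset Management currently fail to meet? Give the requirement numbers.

1. errors-and-omissions coverage $2,950,000 ≥ $2,900,000 → met
2. Form ADV amendment 50 days ago vs limit 45 → not met
3. net capital $145,000 < $150,000 → not met
4. written supervisory procedures absent → not met
5. condition 'uses solicitors' holds; custody surprise examination 297 days ago vs limit 270 → not met
6. privacy notice present → met
7. best-execution review 127 days ago vs limit 120 → not met
8. code-of-ethics attestation 122 days ago vs limit 90 → not met
9. cybersecurity assessment 321 days ago vs limit 365 → met
10. registered adviser representatives 0 < 4 → not met
11. compliance program review 66 days ago vs limit 45 → not met
12. condition 'manages more than $100 million' holds; designated compliance officers 0 < 2 → not met
Not met: 2, 3, 4, 5, 7, 8, 10, 11, 12

2, 3, 4, 5, 7, 8, 10, 11, 12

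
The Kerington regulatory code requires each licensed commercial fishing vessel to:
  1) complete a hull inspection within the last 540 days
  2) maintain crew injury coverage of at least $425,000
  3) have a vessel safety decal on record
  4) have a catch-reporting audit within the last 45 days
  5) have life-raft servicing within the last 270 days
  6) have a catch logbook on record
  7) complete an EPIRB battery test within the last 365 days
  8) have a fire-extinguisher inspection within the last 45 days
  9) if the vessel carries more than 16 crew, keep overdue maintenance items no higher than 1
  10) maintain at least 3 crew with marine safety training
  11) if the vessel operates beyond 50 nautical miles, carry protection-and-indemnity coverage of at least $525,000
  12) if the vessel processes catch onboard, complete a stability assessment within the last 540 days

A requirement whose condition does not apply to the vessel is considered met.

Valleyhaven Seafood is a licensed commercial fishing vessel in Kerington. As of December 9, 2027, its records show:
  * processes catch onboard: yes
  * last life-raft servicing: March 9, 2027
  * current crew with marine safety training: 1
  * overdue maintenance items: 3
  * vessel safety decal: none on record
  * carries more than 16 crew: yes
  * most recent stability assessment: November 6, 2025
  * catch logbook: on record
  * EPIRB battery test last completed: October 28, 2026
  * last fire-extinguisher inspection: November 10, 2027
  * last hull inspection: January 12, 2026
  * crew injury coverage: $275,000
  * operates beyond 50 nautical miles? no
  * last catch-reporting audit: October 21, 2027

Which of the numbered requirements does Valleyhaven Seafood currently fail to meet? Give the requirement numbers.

1. hull inspection 696 days ago vs limit 540 → not met
2. crew injury coverage $275,000 < $425,000 → not met
3. vessel safety decal absent → not met
4. catch-reporting audit 49 days ago vs limit 45 → not met
5. life-raft servicing 275 days ago vs limit 270 → not met
6. catch logbook present → met
7. EPIRB battery test 407 days ago vs limit 365 → not met
8. fire-extinguisher inspection 29 days ago vs limit 45 → met
9. condition 'carries more than 16 crew' holds; overdue maintenance items 3 > 1 → not met
10. crew with marine safety training 1 < 3 → not met
11. condition 'operates beyond 50 nautical miles' does not hold → requirement n/a → met
12. condition 'processes catch onboard' holds; stability assessment 763 days ago vs limit 540 → not met
Not met: 1, 2, 3, 4, 5, 7, 9, 10, 12

1, 2, 3, 4, 5, 7, 9, 10, 12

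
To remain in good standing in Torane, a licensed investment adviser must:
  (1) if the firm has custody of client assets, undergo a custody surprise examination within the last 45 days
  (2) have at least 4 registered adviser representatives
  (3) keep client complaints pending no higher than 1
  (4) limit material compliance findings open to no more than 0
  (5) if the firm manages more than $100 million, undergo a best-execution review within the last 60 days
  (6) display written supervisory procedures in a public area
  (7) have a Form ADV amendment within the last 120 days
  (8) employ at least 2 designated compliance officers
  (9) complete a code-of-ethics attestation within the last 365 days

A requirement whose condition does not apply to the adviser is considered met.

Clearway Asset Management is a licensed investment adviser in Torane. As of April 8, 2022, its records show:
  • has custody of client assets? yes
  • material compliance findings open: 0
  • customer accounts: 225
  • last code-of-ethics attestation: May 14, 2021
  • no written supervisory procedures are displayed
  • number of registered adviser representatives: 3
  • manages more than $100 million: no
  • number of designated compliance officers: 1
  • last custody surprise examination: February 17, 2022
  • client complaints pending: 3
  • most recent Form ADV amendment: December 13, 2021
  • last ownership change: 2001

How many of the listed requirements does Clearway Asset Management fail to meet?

5

1. condition 'has custody of client assets' holds; custody surprise examination 50 days ago vs limit 45 → not met
2. registered adviser representatives 3 < 4 → not met
3. client complaints pending 3 > 1 → not met
4. material compliance findings open 0 ≤ 0 → met
5. condition 'manages more than $100 million' does not hold → requirement n/a → met
6. written supervisory procedures absent → not met
7. Form ADV amendment 116 days ago vs limit 120 → met
8. designated compliance officers 1 < 2 → not met
9. code-of-ethics attestation 329 days ago vs limit 365 → met
Not met: 5 of 9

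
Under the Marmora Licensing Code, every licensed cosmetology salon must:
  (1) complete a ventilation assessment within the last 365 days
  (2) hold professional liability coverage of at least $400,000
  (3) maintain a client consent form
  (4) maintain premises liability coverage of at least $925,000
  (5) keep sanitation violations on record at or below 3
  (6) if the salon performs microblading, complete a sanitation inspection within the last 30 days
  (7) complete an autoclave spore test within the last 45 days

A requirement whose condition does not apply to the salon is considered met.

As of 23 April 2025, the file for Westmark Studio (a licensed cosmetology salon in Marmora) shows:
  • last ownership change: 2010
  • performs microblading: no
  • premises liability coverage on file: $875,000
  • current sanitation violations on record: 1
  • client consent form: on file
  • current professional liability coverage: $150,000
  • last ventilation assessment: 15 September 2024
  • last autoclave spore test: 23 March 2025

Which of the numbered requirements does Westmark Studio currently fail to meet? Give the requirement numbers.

1. ventilation assessment 220 days ago vs limit 365 → met
2. professional liability coverage $150,000 < $400,000 → not met
3. client consent form present → met
4. premises liability coverage $875,000 < $925,000 → not met
5. sanitation violations on record 1 ≤ 3 → met
6. condition 'performs microblading' does not hold → requirement n/a → met
7. autoclave spore test 31 days ago vs limit 45 → met
Not met: 2, 4

2, 4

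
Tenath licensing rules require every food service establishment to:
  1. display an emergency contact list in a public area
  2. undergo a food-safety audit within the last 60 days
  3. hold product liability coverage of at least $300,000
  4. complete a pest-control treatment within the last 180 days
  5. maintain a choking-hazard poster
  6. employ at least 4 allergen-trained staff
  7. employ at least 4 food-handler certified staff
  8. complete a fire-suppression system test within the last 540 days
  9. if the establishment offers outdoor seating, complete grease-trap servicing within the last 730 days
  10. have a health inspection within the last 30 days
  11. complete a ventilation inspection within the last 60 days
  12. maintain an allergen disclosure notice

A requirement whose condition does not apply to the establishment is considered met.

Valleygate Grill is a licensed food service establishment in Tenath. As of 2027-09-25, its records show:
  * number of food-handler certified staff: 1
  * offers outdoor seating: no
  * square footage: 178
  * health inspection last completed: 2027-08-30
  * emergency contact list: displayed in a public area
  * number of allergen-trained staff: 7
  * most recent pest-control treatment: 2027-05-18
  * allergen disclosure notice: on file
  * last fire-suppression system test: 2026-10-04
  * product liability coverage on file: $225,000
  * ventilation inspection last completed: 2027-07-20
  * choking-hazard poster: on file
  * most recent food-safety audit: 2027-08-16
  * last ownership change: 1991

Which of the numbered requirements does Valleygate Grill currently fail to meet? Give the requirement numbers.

3, 7, 11

1. emergency contact list present → met
2. food-safety audit 40 days ago vs limit 60 → met
3. product liability coverage $225,000 < $300,000 → not met
4. pest-control treatment 130 days ago vs limit 180 → met
5. choking-hazard poster present → met
6. allergen-trained staff 7 ≥ 4 → met
7. food-handler certified staff 1 < 4 → not met
8. fire-suppression system test 356 days ago vs limit 540 → met
9. condition 'offers outdoor seating' does not hold → requirement n/a → met
10. health inspection 26 days ago vs limit 30 → met
11. ventilation inspection 67 days ago vs limit 60 → not met
12. allergen disclosure notice present → met
Not met: 3, 7, 11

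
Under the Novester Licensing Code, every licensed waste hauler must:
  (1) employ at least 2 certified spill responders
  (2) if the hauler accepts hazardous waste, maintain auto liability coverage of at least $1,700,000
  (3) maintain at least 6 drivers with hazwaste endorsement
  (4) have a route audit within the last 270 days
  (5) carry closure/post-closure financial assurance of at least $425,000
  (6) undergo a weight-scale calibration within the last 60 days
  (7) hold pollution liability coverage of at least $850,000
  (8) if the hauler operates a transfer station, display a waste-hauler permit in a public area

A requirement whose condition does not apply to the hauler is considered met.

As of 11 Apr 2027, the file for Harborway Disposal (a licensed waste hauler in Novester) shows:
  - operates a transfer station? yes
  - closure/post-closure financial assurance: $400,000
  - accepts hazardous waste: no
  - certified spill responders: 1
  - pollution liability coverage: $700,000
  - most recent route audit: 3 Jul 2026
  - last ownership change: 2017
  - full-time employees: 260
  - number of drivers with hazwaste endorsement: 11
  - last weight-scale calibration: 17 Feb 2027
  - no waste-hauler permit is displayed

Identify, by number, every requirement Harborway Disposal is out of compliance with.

1. certified spill responders 1 < 2 → not met
2. condition 'accepts hazardous waste' does not hold → requirement n/a → met
3. drivers with hazwaste endorsement 11 ≥ 6 → met
4. route audit 282 days ago vs limit 270 → not met
5. closure/post-closure financial assurance $400,000 < $425,000 → not met
6. weight-scale calibration 53 days ago vs limit 60 → met
7. pollution liability coverage $700,000 < $850,000 → not met
8. condition 'operates a transfer station' holds; waste-hauler permit absent → not met
Not met: 1, 4, 5, 7, 8

1, 4, 5, 7, 8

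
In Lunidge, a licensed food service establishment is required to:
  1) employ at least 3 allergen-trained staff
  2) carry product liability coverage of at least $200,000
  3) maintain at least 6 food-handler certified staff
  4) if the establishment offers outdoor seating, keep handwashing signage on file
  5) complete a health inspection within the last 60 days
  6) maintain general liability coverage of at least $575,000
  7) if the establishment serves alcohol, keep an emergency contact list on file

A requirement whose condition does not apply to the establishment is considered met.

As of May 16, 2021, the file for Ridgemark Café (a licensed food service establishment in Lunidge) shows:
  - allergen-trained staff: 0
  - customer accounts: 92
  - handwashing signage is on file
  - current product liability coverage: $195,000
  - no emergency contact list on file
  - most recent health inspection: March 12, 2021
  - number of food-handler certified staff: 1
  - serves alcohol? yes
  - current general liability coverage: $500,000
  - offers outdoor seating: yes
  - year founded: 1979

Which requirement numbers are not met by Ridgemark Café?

1. allergen-trained staff 0 < 3 → not met
2. product liability coverage $195,000 < $200,000 → not met
3. food-handler certified staff 1 < 6 → not met
4. condition 'offers outdoor seating' holds; handwashing signage present → met
5. health inspection 65 days ago vs limit 60 → not met
6. general liability coverage $500,000 < $575,000 → not met
7. condition 'serves alcohol' holds; emergency contact list absent → not met
Not met: 1, 2, 3, 5, 6, 7

1, 2, 3, 5, 6, 7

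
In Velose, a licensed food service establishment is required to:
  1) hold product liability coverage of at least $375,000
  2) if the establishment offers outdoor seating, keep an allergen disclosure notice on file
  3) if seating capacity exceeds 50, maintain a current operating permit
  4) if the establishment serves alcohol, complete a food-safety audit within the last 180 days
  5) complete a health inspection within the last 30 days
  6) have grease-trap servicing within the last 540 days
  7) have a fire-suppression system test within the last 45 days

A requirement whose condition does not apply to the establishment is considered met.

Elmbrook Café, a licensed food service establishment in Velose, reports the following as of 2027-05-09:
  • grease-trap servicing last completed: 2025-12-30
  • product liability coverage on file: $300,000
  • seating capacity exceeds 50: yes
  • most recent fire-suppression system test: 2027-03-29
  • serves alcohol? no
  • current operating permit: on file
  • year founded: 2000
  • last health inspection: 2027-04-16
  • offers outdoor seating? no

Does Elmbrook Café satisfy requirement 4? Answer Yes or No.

Yes

4. condition 'serves alcohol' does not hold → requirement n/a → met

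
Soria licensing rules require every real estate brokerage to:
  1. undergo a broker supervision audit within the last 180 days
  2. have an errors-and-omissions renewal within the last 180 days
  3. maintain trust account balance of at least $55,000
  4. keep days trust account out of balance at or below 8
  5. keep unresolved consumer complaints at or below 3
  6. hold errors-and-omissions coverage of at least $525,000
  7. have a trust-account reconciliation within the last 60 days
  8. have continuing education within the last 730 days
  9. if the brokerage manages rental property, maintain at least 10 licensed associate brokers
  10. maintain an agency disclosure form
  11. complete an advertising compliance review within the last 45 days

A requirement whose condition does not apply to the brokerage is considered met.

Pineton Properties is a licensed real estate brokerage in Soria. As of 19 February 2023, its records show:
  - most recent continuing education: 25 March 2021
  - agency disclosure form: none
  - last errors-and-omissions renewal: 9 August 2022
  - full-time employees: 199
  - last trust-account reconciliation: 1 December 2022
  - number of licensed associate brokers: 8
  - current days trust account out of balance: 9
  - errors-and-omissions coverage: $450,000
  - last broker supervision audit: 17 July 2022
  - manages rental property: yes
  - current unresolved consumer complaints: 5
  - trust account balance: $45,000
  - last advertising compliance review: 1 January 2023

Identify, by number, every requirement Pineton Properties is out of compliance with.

1. broker supervision audit 217 days ago vs limit 180 → not met
2. errors-and-omissions renewal 194 days ago vs limit 180 → not met
3. trust account balance $45,000 < $55,000 → not met
4. days trust account out of balance 9 > 8 → not met
5. unresolved consumer complaints 5 > 3 → not met
6. errors-and-omissions coverage $450,000 < $525,000 → not met
7. trust-account reconciliation 80 days ago vs limit 60 → not met
8. continuing education 696 days ago vs limit 730 → met
9. condition 'manages rental property' holds; licensed associate brokers 8 < 10 → not met
10. agency disclosure form absent → not met
11. advertising compliance review 49 days ago vs limit 45 → not met
Not met: 1, 2, 3, 4, 5, 6, 7, 9, 10, 11

1, 2, 3, 4, 5, 6, 7, 9, 10, 11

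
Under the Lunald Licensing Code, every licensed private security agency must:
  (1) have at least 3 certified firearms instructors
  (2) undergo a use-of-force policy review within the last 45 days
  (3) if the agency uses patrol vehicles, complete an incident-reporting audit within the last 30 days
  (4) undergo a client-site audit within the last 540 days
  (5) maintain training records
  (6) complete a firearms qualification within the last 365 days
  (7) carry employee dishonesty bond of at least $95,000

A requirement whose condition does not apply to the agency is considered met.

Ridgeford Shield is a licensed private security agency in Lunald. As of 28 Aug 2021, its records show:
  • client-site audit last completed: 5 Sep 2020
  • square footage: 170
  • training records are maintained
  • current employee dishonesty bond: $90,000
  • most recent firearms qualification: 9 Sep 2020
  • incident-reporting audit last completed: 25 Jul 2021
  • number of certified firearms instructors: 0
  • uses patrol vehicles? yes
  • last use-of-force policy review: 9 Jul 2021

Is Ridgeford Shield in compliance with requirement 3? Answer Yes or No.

No

3. condition 'uses patrol vehicles' holds; incident-reporting audit 34 days ago vs limit 30 → not met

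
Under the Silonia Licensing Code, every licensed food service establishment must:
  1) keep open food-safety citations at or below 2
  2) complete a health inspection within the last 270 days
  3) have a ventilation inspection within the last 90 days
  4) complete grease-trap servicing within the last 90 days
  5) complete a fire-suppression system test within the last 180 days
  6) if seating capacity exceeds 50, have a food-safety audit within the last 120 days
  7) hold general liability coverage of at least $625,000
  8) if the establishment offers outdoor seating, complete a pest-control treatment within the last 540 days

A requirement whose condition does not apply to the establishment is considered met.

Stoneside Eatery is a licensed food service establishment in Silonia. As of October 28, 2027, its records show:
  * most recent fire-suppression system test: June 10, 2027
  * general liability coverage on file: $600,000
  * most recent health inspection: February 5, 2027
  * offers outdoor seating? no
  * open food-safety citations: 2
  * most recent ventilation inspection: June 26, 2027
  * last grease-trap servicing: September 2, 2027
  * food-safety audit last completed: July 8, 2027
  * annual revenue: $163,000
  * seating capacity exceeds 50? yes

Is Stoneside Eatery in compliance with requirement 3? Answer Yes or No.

No

3. ventilation inspection 124 days ago vs limit 90 → not met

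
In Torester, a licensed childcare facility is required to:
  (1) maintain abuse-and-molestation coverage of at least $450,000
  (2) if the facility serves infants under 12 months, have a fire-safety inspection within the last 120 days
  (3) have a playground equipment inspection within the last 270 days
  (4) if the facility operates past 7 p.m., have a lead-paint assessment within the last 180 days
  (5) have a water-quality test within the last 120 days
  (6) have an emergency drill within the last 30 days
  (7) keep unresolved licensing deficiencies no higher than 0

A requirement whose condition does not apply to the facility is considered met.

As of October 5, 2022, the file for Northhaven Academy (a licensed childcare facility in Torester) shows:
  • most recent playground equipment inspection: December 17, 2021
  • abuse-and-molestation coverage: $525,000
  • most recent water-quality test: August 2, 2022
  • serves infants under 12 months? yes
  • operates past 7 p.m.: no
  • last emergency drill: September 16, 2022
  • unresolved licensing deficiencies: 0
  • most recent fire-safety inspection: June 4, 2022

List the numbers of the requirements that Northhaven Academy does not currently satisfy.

1. abuse-and-molestation coverage $525,000 ≥ $450,000 → met
2. condition 'serves infants under 12 months' holds; fire-safety inspection 123 days ago vs limit 120 → not met
3. playground equipment inspection 292 days ago vs limit 270 → not met
4. condition 'operates past 7 p.m.' does not hold → requirement n/a → met
5. water-quality test 64 days ago vs limit 120 → met
6. emergency drill 19 days ago vs limit 30 → met
7. unresolved licensing deficiencies 0 ≤ 0 → met
Not met: 2, 3

2, 3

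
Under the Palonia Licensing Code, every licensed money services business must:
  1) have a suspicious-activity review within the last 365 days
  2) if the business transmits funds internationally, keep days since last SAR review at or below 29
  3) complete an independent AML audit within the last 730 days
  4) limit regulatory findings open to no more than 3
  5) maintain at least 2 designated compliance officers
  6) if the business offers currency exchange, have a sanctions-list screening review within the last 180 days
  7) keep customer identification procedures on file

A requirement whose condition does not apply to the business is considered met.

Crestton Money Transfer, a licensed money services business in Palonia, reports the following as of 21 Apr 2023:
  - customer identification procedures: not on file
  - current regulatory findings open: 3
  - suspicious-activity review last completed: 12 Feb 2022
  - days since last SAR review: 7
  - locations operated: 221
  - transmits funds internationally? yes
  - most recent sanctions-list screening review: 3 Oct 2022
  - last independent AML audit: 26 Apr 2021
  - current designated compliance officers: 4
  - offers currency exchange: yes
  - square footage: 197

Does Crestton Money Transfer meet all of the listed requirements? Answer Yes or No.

1. suspicious-activity review 433 days ago vs limit 365 → not met
2. condition 'transmits funds internationally' holds; days since last SAR review 7 ≤ 29 → met
3. independent AML audit 725 days ago vs limit 730 → met
4. regulatory findings open 3 ≤ 3 → met
5. designated compliance officers 4 ≥ 2 → met
6. condition 'offers currency exchange' holds; sanctions-list screening review 200 days ago vs limit 180 → not met
7. customer identification procedures absent → not met
Not met: 1, 6, 7

No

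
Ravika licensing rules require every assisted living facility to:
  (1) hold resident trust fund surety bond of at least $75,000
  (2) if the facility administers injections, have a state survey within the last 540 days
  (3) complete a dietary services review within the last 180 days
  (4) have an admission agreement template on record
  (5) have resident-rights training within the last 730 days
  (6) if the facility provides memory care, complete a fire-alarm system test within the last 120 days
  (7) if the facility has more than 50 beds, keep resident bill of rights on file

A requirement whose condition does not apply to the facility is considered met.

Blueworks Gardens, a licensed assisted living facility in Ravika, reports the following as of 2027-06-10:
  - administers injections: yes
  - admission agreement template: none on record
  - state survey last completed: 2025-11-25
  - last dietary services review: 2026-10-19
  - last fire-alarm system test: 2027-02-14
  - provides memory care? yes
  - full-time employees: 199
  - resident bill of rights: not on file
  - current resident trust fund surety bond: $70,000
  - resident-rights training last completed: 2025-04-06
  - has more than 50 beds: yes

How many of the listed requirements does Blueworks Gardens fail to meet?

1. resident trust fund surety bond $70,000 < $75,000 → not met
2. condition 'administers injections' holds; state survey 562 days ago vs limit 540 → not met
3. dietary services review 234 days ago vs limit 180 → not met
4. admission agreement template absent → not met
5. resident-rights training 795 days ago vs limit 730 → not met
6. condition 'provides memory care' holds; fire-alarm system test 116 days ago vs limit 120 → met
7. condition 'has more than 50 beds' holds; resident bill of rights absent → not met
Not met: 6 of 7

6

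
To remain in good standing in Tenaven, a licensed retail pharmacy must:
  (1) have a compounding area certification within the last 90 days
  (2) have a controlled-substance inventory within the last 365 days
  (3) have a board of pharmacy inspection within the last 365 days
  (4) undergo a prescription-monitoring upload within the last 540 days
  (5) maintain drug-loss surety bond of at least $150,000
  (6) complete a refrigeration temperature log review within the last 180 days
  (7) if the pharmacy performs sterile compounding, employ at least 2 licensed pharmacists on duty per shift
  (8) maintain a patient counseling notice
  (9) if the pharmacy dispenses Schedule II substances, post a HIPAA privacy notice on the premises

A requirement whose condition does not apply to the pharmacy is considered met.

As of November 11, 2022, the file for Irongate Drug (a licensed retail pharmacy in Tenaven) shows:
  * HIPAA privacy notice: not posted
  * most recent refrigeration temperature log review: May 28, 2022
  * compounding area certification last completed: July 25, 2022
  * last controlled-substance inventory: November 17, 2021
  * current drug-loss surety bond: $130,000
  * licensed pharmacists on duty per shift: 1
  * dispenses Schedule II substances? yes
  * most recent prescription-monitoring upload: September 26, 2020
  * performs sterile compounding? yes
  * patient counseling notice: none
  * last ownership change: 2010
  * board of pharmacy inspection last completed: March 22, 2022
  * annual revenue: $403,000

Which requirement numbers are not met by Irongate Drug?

1. compounding area certification 109 days ago vs limit 90 → not met
2. controlled-substance inventory 359 days ago vs limit 365 → met
3. board of pharmacy inspection 234 days ago vs limit 365 → met
4. prescription-monitoring upload 776 days ago vs limit 540 → not met
5. drug-loss surety bond $130,000 < $150,000 → not met
6. refrigeration temperature log review 167 days ago vs limit 180 → met
7. condition 'performs sterile compounding' holds; licensed pharmacists on duty per shift 1 < 2 → not met
8. patient counseling notice absent → not met
9. condition 'dispenses Schedule II substances' holds; HIPAA privacy notice absent → not met
Not met: 1, 4, 5, 7, 8, 9

1, 4, 5, 7, 8, 9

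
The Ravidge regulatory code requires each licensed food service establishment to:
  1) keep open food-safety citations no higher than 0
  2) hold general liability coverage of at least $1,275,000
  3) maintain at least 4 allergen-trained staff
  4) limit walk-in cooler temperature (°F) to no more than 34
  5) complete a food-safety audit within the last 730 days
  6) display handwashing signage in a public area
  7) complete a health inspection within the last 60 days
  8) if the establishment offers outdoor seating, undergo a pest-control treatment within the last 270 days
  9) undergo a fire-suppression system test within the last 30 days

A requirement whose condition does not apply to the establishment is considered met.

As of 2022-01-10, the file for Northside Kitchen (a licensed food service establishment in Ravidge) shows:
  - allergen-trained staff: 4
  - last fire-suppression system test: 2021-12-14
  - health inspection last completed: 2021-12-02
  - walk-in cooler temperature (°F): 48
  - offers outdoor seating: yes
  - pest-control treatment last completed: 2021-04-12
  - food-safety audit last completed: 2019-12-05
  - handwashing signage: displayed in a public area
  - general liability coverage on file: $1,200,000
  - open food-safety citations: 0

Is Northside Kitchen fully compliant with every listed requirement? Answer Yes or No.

No

1. open food-safety citations 0 ≤ 0 → met
2. general liability coverage $1,200,000 < $1,275,000 → not met
3. allergen-trained staff 4 ≥ 4 → met
4. walk-in cooler temperature (°F) 48 > 34 → not met
5. food-safety audit 767 days ago vs limit 730 → not met
6. handwashing signage present → met
7. health inspection 39 days ago vs limit 60 → met
8. condition 'offers outdoor seating' holds; pest-control treatment 273 days ago vs limit 270 → not met
9. fire-suppression system test 27 days ago vs limit 30 → met
Not met: 2, 4, 5, 8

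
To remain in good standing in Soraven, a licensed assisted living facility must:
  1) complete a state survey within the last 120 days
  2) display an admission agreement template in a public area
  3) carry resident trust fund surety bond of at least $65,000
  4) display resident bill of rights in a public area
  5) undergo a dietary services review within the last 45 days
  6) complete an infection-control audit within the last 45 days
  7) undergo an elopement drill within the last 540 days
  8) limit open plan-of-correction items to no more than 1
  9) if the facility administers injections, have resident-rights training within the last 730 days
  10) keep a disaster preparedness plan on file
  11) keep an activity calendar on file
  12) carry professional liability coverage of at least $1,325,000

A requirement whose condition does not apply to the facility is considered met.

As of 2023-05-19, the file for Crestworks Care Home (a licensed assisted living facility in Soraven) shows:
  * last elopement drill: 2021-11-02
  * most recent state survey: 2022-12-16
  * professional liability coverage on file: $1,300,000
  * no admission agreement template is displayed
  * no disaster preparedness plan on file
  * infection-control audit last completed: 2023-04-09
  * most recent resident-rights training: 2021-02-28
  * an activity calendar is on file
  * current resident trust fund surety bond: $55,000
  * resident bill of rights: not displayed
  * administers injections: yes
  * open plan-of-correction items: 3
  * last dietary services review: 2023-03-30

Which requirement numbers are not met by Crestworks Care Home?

1, 2, 3, 4, 5, 7, 8, 9, 10, 12

1. state survey 154 days ago vs limit 120 → not met
2. admission agreement template absent → not met
3. resident trust fund surety bond $55,000 < $65,000 → not met
4. resident bill of rights absent → not met
5. dietary services review 50 days ago vs limit 45 → not met
6. infection-control audit 40 days ago vs limit 45 → met
7. elopement drill 563 days ago vs limit 540 → not met
8. open plan-of-correction items 3 > 1 → not met
9. condition 'administers injections' holds; resident-rights training 810 days ago vs limit 730 → not met
10. disaster preparedness plan absent → not met
11. activity calendar present → met
12. professional liability coverage $1,300,000 < $1,325,000 → not met
Not met: 1, 2, 3, 4, 5, 7, 8, 9, 10, 12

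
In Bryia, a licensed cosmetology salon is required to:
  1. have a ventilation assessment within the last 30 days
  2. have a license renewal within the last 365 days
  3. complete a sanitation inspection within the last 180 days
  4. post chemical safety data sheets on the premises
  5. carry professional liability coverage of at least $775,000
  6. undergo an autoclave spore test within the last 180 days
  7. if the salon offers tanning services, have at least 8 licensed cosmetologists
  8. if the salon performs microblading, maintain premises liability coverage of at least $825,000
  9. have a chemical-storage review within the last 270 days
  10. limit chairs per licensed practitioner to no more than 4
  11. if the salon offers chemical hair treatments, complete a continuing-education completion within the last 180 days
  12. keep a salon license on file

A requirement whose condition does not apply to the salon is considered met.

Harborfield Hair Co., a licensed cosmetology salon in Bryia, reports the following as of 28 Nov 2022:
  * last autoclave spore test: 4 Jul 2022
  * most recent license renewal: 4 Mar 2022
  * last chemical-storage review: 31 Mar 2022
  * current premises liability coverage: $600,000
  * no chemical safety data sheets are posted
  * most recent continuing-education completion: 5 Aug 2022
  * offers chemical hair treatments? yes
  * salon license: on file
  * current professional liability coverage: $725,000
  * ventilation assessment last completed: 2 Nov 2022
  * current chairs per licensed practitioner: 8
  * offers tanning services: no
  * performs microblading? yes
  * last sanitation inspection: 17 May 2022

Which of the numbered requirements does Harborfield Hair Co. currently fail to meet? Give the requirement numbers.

1. ventilation assessment 26 days ago vs limit 30 → met
2. license renewal 269 days ago vs limit 365 → met
3. sanitation inspection 195 days ago vs limit 180 → not met
4. chemical safety data sheets absent → not met
5. professional liability coverage $725,000 < $775,000 → not met
6. autoclave spore test 147 days ago vs limit 180 → met
7. condition 'offers tanning services' does not hold → requirement n/a → met
8. condition 'performs microblading' holds; premises liability coverage $600,000 < $825,000 → not met
9. chemical-storage review 242 days ago vs limit 270 → met
10. chairs per licensed practitioner 8 > 4 → not met
11. condition 'offers chemical hair treatments' holds; continuing-education completion 115 days ago vs limit 180 → met
12. salon license present → met
Not met: 3, 4, 5, 8, 10

3, 4, 5, 8, 10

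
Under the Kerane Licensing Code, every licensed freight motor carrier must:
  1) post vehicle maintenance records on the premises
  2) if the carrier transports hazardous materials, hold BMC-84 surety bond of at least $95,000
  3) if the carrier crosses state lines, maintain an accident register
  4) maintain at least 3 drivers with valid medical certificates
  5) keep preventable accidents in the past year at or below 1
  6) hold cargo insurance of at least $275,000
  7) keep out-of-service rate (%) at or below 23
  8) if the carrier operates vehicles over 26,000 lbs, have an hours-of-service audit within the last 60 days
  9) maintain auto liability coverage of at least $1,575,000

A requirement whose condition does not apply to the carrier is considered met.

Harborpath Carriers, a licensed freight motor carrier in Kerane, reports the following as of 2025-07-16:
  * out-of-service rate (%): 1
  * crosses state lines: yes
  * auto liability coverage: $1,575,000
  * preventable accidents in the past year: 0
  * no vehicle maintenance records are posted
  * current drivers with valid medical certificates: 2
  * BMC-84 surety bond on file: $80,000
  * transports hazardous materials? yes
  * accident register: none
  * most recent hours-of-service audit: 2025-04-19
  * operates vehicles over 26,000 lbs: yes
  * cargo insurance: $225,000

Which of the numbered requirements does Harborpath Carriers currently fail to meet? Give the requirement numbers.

1, 2, 3, 4, 6, 8

1. vehicle maintenance records absent → not met
2. condition 'transports hazardous materials' holds; BMC-84 surety bond $80,000 < $95,000 → not met
3. condition 'crosses state lines' holds; accident register absent → not met
4. drivers with valid medical certificates 2 < 3 → not met
5. preventable accidents in the past year 0 ≤ 1 → met
6. cargo insurance $225,000 < $275,000 → not met
7. out-of-service rate (%) 1 ≤ 23 → met
8. condition 'operates vehicles over 26,000 lbs' holds; hours-of-service audit 88 days ago vs limit 60 → not met
9. auto liability coverage $1,575,000 ≥ $1,575,000 → met
Not met: 1, 2, 3, 4, 6, 8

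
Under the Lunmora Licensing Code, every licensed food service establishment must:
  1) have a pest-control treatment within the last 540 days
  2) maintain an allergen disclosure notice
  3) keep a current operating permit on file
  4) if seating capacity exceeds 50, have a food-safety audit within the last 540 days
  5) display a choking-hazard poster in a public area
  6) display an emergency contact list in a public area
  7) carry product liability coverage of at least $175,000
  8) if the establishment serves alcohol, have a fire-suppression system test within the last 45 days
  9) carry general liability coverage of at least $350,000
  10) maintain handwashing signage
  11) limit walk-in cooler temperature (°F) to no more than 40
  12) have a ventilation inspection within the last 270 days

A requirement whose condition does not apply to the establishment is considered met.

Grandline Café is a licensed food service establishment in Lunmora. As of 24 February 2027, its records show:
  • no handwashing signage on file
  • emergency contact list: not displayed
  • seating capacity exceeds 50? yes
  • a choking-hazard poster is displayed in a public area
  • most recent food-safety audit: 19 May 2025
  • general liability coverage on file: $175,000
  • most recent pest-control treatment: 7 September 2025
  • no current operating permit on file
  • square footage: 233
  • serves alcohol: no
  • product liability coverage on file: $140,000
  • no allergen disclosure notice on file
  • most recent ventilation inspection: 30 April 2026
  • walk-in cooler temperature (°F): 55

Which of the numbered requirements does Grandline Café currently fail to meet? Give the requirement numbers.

1. pest-control treatment 535 days ago vs limit 540 → met
2. allergen disclosure notice absent → not met
3. current operating permit absent → not met
4. condition 'seating capacity exceeds 50' holds; food-safety audit 646 days ago vs limit 540 → not met
5. choking-hazard poster present → met
6. emergency contact list absent → not met
7. product liability coverage $140,000 < $175,000 → not met
8. condition 'serves alcohol' does not hold → requirement n/a → met
9. general liability coverage $175,000 < $350,000 → not met
10. handwashing signage absent → not met
11. walk-in cooler temperature (°F) 55 > 40 → not met
12. ventilation inspection 300 days ago vs limit 270 → not met
Not met: 2, 3, 4, 6, 7, 9, 10, 11, 12

2, 3, 4, 6, 7, 9, 10, 11, 12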